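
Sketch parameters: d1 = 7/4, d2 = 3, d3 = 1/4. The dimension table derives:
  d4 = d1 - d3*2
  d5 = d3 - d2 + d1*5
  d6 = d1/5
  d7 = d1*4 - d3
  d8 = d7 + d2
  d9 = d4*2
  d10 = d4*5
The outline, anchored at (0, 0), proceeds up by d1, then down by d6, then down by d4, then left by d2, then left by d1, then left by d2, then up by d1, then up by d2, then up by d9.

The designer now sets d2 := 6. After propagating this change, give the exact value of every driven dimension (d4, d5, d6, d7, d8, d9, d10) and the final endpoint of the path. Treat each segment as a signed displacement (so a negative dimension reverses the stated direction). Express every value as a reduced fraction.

Apply edit: d2 := 6
  d4 = d1 - d3*2 = 5/4
  d5 = d3 - d2 + d1*5 = 3
  d6 = d1/5 = 7/20
  d7 = d1*4 - d3 = 27/4
  d8 = d7 + d2 = 51/4
  d9 = d4*2 = 5/2
  d10 = d4*5 = 25/4
Walk from origin (0, 0):
  seg 1: up by d1 = 7/4 → (0, 7/4)
  seg 2: down by d6 = 7/20 → (0, 7/5)
  seg 3: down by d4 = 5/4 → (0, 3/20)
  seg 4: left by d2 = 6 → (-6, 3/20)
  seg 5: left by d1 = 7/4 → (-31/4, 3/20)
  seg 6: left by d2 = 6 → (-55/4, 3/20)
  seg 7: up by d1 = 7/4 → (-55/4, 19/10)
  seg 8: up by d2 = 6 → (-55/4, 79/10)
  seg 9: up by d9 = 5/2 → (-55/4, 52/5)

d4 = 5/4
d5 = 3
d6 = 7/20
d7 = 27/4
d8 = 51/4
d9 = 5/2
d10 = 25/4
endpoint = (-55/4, 52/5)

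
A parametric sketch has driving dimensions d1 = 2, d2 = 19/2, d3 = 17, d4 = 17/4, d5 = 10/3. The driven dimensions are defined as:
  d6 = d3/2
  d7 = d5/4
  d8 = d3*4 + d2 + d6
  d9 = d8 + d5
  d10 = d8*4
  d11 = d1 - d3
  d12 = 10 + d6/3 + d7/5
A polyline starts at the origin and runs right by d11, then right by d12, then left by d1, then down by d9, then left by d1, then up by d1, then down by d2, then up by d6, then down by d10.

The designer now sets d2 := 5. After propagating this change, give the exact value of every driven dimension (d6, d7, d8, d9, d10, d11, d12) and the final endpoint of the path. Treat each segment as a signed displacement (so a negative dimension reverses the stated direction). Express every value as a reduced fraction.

d6 = 17/2
d7 = 5/6
d8 = 163/2
d9 = 509/6
d10 = 326
d11 = -15
d12 = 13
endpoint = (-6, -1216/3)

Apply edit: d2 := 5
  d6 = d3/2 = 17/2
  d7 = d5/4 = 5/6
  d8 = d3*4 + d2 + d6 = 163/2
  d9 = d8 + d5 = 509/6
  d10 = d8*4 = 326
  d11 = d1 - d3 = -15
  d12 = 10 + d6/3 + d7/5 = 13
Walk from origin (0, 0):
  seg 1: right by d11 = -15 → (-15, 0)
  seg 2: right by d12 = 13 → (-2, 0)
  seg 3: left by d1 = 2 → (-4, 0)
  seg 4: down by d9 = 509/6 → (-4, -509/6)
  seg 5: left by d1 = 2 → (-6, -509/6)
  seg 6: up by d1 = 2 → (-6, -497/6)
  seg 7: down by d2 = 5 → (-6, -527/6)
  seg 8: up by d6 = 17/2 → (-6, -238/3)
  seg 9: down by d10 = 326 → (-6, -1216/3)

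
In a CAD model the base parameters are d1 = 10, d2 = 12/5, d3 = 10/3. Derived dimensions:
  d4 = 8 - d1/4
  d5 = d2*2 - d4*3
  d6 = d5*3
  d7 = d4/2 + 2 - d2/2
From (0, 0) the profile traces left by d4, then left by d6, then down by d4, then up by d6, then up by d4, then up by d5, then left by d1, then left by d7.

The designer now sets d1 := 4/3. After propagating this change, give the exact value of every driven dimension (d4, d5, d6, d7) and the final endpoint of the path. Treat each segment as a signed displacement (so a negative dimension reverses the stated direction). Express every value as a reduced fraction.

d4 = 23/3
d5 = -91/5
d6 = -273/5
d7 = 139/30
endpoint = (1229/30, -364/5)

Apply edit: d1 := 4/3
  d4 = 8 - d1/4 = 23/3
  d5 = d2*2 - d4*3 = -91/5
  d6 = d5*3 = -273/5
  d7 = d4/2 + 2 - d2/2 = 139/30
Walk from origin (0, 0):
  seg 1: left by d4 = 23/3 → (-23/3, 0)
  seg 2: left by d6 = -273/5 → (704/15, 0)
  seg 3: down by d4 = 23/3 → (704/15, -23/3)
  seg 4: up by d6 = -273/5 → (704/15, -934/15)
  seg 5: up by d4 = 23/3 → (704/15, -273/5)
  seg 6: up by d5 = -91/5 → (704/15, -364/5)
  seg 7: left by d1 = 4/3 → (228/5, -364/5)
  seg 8: left by d7 = 139/30 → (1229/30, -364/5)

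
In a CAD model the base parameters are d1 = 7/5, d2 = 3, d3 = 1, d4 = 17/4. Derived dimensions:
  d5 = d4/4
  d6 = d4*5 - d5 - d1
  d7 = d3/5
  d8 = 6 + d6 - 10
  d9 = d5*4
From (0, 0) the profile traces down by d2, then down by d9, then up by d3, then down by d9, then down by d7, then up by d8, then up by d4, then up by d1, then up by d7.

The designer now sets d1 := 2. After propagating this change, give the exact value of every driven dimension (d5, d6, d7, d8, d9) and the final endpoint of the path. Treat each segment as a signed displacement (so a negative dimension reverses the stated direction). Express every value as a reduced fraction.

d5 = 17/16
d6 = 291/16
d7 = 1/5
d8 = 227/16
d9 = 17/4
endpoint = (0, 159/16)

Apply edit: d1 := 2
  d5 = d4/4 = 17/16
  d6 = d4*5 - d5 - d1 = 291/16
  d7 = d3/5 = 1/5
  d8 = 6 + d6 - 10 = 227/16
  d9 = d5*4 = 17/4
Walk from origin (0, 0):
  seg 1: down by d2 = 3 → (0, -3)
  seg 2: down by d9 = 17/4 → (0, -29/4)
  seg 3: up by d3 = 1 → (0, -25/4)
  seg 4: down by d9 = 17/4 → (0, -21/2)
  seg 5: down by d7 = 1/5 → (0, -107/10)
  seg 6: up by d8 = 227/16 → (0, 279/80)
  seg 7: up by d4 = 17/4 → (0, 619/80)
  seg 8: up by d1 = 2 → (0, 779/80)
  seg 9: up by d7 = 1/5 → (0, 159/16)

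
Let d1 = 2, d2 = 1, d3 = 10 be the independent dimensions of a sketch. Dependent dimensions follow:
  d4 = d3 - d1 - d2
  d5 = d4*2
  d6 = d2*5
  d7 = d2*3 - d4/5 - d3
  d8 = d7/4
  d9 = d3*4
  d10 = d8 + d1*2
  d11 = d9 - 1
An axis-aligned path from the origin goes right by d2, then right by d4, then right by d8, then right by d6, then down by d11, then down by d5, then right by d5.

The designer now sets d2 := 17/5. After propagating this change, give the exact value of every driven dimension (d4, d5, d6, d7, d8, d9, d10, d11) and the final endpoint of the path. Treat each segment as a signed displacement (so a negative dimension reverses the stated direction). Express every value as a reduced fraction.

d4 = 23/5
d5 = 46/5
d6 = 17
d7 = -18/25
d8 = -9/50
d9 = 40
d10 = 191/50
d11 = 39
endpoint = (1701/50, -241/5)

Apply edit: d2 := 17/5
  d4 = d3 - d1 - d2 = 23/5
  d5 = d4*2 = 46/5
  d6 = d2*5 = 17
  d7 = d2*3 - d4/5 - d3 = -18/25
  d8 = d7/4 = -9/50
  d9 = d3*4 = 40
  d10 = d8 + d1*2 = 191/50
  d11 = d9 - 1 = 39
Walk from origin (0, 0):
  seg 1: right by d2 = 17/5 → (17/5, 0)
  seg 2: right by d4 = 23/5 → (8, 0)
  seg 3: right by d8 = -9/50 → (391/50, 0)
  seg 4: right by d6 = 17 → (1241/50, 0)
  seg 5: down by d11 = 39 → (1241/50, -39)
  seg 6: down by d5 = 46/5 → (1241/50, -241/5)
  seg 7: right by d5 = 46/5 → (1701/50, -241/5)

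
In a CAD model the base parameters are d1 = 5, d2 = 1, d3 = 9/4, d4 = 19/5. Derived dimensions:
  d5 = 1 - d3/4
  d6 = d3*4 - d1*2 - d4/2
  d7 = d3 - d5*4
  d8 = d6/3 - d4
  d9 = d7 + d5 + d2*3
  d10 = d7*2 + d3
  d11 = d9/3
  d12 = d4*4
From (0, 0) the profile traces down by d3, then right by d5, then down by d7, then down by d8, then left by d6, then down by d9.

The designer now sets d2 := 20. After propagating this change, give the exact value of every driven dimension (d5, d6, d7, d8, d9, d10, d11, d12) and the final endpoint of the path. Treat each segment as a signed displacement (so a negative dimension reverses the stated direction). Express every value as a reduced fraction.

d5 = 7/16
d6 = -29/10
d7 = 1/2
d8 = -143/30
d9 = 975/16
d10 = 13/4
d11 = 325/16
d12 = 76/5
endpoint = (267/80, -14141/240)

Apply edit: d2 := 20
  d5 = 1 - d3/4 = 7/16
  d6 = d3*4 - d1*2 - d4/2 = -29/10
  d7 = d3 - d5*4 = 1/2
  d8 = d6/3 - d4 = -143/30
  d9 = d7 + d5 + d2*3 = 975/16
  d10 = d7*2 + d3 = 13/4
  d11 = d9/3 = 325/16
  d12 = d4*4 = 76/5
Walk from origin (0, 0):
  seg 1: down by d3 = 9/4 → (0, -9/4)
  seg 2: right by d5 = 7/16 → (7/16, -9/4)
  seg 3: down by d7 = 1/2 → (7/16, -11/4)
  seg 4: down by d8 = -143/30 → (7/16, 121/60)
  seg 5: left by d6 = -29/10 → (267/80, 121/60)
  seg 6: down by d9 = 975/16 → (267/80, -14141/240)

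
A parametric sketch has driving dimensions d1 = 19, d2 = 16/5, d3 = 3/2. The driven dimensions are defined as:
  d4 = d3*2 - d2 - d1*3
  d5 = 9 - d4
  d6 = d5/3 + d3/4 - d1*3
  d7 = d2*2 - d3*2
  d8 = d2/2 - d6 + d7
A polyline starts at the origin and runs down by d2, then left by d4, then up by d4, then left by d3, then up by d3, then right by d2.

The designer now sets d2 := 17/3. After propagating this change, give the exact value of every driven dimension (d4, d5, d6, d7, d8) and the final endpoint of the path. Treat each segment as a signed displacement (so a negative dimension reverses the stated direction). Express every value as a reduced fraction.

d4 = -179/3
d5 = 206/3
d6 = -2429/72
d7 = 25/3
d8 = 3233/72
endpoint = (383/6, -383/6)

Apply edit: d2 := 17/3
  d4 = d3*2 - d2 - d1*3 = -179/3
  d5 = 9 - d4 = 206/3
  d6 = d5/3 + d3/4 - d1*3 = -2429/72
  d7 = d2*2 - d3*2 = 25/3
  d8 = d2/2 - d6 + d7 = 3233/72
Walk from origin (0, 0):
  seg 1: down by d2 = 17/3 → (0, -17/3)
  seg 2: left by d4 = -179/3 → (179/3, -17/3)
  seg 3: up by d4 = -179/3 → (179/3, -196/3)
  seg 4: left by d3 = 3/2 → (349/6, -196/3)
  seg 5: up by d3 = 3/2 → (349/6, -383/6)
  seg 6: right by d2 = 17/3 → (383/6, -383/6)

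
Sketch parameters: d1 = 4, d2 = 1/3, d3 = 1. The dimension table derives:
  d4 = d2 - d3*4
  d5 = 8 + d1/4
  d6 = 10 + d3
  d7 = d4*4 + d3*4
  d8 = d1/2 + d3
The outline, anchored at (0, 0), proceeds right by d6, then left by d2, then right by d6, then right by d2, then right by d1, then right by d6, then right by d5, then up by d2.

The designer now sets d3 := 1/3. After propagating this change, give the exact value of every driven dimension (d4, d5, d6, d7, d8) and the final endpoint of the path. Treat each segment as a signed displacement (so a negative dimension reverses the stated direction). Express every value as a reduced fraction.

Apply edit: d3 := 1/3
  d4 = d2 - d3*4 = -1
  d5 = 8 + d1/4 = 9
  d6 = 10 + d3 = 31/3
  d7 = d4*4 + d3*4 = -8/3
  d8 = d1/2 + d3 = 7/3
Walk from origin (0, 0):
  seg 1: right by d6 = 31/3 → (31/3, 0)
  seg 2: left by d2 = 1/3 → (10, 0)
  seg 3: right by d6 = 31/3 → (61/3, 0)
  seg 4: right by d2 = 1/3 → (62/3, 0)
  seg 5: right by d1 = 4 → (74/3, 0)
  seg 6: right by d6 = 31/3 → (35, 0)
  seg 7: right by d5 = 9 → (44, 0)
  seg 8: up by d2 = 1/3 → (44, 1/3)

d4 = -1
d5 = 9
d6 = 31/3
d7 = -8/3
d8 = 7/3
endpoint = (44, 1/3)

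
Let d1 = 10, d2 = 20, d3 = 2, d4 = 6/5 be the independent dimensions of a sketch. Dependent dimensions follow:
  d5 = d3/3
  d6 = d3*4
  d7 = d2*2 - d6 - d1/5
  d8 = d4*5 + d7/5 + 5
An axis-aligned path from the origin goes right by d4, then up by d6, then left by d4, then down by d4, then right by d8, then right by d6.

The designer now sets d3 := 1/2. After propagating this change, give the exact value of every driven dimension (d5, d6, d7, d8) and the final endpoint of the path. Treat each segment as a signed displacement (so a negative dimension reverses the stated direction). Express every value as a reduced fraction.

Apply edit: d3 := 1/2
  d5 = d3/3 = 1/6
  d6 = d3*4 = 2
  d7 = d2*2 - d6 - d1/5 = 36
  d8 = d4*5 + d7/5 + 5 = 91/5
Walk from origin (0, 0):
  seg 1: right by d4 = 6/5 → (6/5, 0)
  seg 2: up by d6 = 2 → (6/5, 2)
  seg 3: left by d4 = 6/5 → (0, 2)
  seg 4: down by d4 = 6/5 → (0, 4/5)
  seg 5: right by d8 = 91/5 → (91/5, 4/5)
  seg 6: right by d6 = 2 → (101/5, 4/5)

d5 = 1/6
d6 = 2
d7 = 36
d8 = 91/5
endpoint = (101/5, 4/5)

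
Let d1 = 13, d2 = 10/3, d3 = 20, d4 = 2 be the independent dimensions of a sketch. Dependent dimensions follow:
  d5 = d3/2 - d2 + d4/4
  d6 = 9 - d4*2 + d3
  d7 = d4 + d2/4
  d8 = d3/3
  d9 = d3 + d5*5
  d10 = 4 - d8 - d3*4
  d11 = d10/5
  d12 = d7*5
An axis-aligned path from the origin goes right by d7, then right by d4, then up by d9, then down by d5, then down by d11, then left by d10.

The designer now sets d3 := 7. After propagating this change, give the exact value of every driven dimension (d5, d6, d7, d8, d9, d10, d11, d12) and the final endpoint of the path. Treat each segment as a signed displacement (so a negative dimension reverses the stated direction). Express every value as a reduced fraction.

Apply edit: d3 := 7
  d5 = d3/2 - d2 + d4/4 = 2/3
  d6 = 9 - d4*2 + d3 = 12
  d7 = d4 + d2/4 = 17/6
  d8 = d3/3 = 7/3
  d9 = d3 + d5*5 = 31/3
  d10 = 4 - d8 - d3*4 = -79/3
  d11 = d10/5 = -79/15
  d12 = d7*5 = 85/6
Walk from origin (0, 0):
  seg 1: right by d7 = 17/6 → (17/6, 0)
  seg 2: right by d4 = 2 → (29/6, 0)
  seg 3: up by d9 = 31/3 → (29/6, 31/3)
  seg 4: down by d5 = 2/3 → (29/6, 29/3)
  seg 5: down by d11 = -79/15 → (29/6, 224/15)
  seg 6: left by d10 = -79/3 → (187/6, 224/15)

d5 = 2/3
d6 = 12
d7 = 17/6
d8 = 7/3
d9 = 31/3
d10 = -79/3
d11 = -79/15
d12 = 85/6
endpoint = (187/6, 224/15)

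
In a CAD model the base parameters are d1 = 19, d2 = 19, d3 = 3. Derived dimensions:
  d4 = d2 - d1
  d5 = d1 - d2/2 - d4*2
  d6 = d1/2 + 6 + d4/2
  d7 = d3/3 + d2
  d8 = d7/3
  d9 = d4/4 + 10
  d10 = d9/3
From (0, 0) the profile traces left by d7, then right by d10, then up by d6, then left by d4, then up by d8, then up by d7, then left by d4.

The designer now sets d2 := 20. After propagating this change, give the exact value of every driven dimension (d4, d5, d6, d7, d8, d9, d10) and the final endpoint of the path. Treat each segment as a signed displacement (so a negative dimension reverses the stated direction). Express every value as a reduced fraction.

Apply edit: d2 := 20
  d4 = d2 - d1 = 1
  d5 = d1 - d2/2 - d4*2 = 7
  d6 = d1/2 + 6 + d4/2 = 16
  d7 = d3/3 + d2 = 21
  d8 = d7/3 = 7
  d9 = d4/4 + 10 = 41/4
  d10 = d9/3 = 41/12
Walk from origin (0, 0):
  seg 1: left by d7 = 21 → (-21, 0)
  seg 2: right by d10 = 41/12 → (-211/12, 0)
  seg 3: up by d6 = 16 → (-211/12, 16)
  seg 4: left by d4 = 1 → (-223/12, 16)
  seg 5: up by d8 = 7 → (-223/12, 23)
  seg 6: up by d7 = 21 → (-223/12, 44)
  seg 7: left by d4 = 1 → (-235/12, 44)

d4 = 1
d5 = 7
d6 = 16
d7 = 21
d8 = 7
d9 = 41/4
d10 = 41/12
endpoint = (-235/12, 44)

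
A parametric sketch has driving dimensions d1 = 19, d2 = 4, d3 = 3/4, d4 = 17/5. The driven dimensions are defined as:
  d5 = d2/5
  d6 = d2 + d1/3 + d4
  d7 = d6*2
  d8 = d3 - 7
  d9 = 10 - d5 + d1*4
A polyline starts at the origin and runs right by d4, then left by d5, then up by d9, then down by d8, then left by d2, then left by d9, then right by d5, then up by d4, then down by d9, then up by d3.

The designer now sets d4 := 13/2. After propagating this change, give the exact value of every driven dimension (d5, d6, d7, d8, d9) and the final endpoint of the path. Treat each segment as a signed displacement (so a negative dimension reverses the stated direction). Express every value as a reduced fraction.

Apply edit: d4 := 13/2
  d5 = d2/5 = 4/5
  d6 = d2 + d1/3 + d4 = 101/6
  d7 = d6*2 = 101/3
  d8 = d3 - 7 = -25/4
  d9 = 10 - d5 + d1*4 = 426/5
Walk from origin (0, 0):
  seg 1: right by d4 = 13/2 → (13/2, 0)
  seg 2: left by d5 = 4/5 → (57/10, 0)
  seg 3: up by d9 = 426/5 → (57/10, 426/5)
  seg 4: down by d8 = -25/4 → (57/10, 1829/20)
  seg 5: left by d2 = 4 → (17/10, 1829/20)
  seg 6: left by d9 = 426/5 → (-167/2, 1829/20)
  seg 7: right by d5 = 4/5 → (-827/10, 1829/20)
  seg 8: up by d4 = 13/2 → (-827/10, 1959/20)
  seg 9: down by d9 = 426/5 → (-827/10, 51/4)
  seg 10: up by d3 = 3/4 → (-827/10, 27/2)

d5 = 4/5
d6 = 101/6
d7 = 101/3
d8 = -25/4
d9 = 426/5
endpoint = (-827/10, 27/2)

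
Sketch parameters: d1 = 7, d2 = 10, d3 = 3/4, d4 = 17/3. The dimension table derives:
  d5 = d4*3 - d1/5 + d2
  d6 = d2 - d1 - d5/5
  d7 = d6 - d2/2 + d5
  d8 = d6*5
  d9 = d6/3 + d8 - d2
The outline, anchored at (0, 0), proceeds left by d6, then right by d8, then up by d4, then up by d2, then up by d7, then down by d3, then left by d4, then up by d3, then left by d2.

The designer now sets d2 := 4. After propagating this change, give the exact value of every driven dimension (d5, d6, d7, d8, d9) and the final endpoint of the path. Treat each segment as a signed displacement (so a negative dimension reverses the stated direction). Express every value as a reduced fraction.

Apply edit: d2 := 4
  d5 = d4*3 - d1/5 + d2 = 98/5
  d6 = d2 - d1 - d5/5 = -173/25
  d7 = d6 - d2/2 + d5 = 267/25
  d8 = d6*5 = -173/5
  d9 = d6/3 + d8 - d2 = -3068/75
Walk from origin (0, 0):
  seg 1: left by d6 = -173/25 → (173/25, 0)
  seg 2: right by d8 = -173/5 → (-692/25, 0)
  seg 3: up by d4 = 17/3 → (-692/25, 17/3)
  seg 4: up by d2 = 4 → (-692/25, 29/3)
  seg 5: up by d7 = 267/25 → (-692/25, 1526/75)
  seg 6: down by d3 = 3/4 → (-692/25, 5879/300)
  seg 7: left by d4 = 17/3 → (-2501/75, 5879/300)
  seg 8: up by d3 = 3/4 → (-2501/75, 1526/75)
  seg 9: left by d2 = 4 → (-2801/75, 1526/75)

d5 = 98/5
d6 = -173/25
d7 = 267/25
d8 = -173/5
d9 = -3068/75
endpoint = (-2801/75, 1526/75)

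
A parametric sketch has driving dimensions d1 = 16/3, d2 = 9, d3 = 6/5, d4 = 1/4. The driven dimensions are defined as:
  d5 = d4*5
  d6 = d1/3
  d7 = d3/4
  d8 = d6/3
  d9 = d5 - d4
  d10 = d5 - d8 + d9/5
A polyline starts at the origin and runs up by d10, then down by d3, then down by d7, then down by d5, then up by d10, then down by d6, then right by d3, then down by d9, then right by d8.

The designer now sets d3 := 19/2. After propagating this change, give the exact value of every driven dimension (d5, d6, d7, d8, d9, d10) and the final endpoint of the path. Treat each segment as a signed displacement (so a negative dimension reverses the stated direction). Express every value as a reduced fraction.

d5 = 5/4
d6 = 16/9
d7 = 19/8
d8 = 16/27
d9 = 1
d10 = 463/540
endpoint = (545/54, -15323/1080)

Apply edit: d3 := 19/2
  d5 = d4*5 = 5/4
  d6 = d1/3 = 16/9
  d7 = d3/4 = 19/8
  d8 = d6/3 = 16/27
  d9 = d5 - d4 = 1
  d10 = d5 - d8 + d9/5 = 463/540
Walk from origin (0, 0):
  seg 1: up by d10 = 463/540 → (0, 463/540)
  seg 2: down by d3 = 19/2 → (0, -4667/540)
  seg 3: down by d7 = 19/8 → (0, -11899/1080)
  seg 4: down by d5 = 5/4 → (0, -13249/1080)
  seg 5: up by d10 = 463/540 → (0, -12323/1080)
  seg 6: down by d6 = 16/9 → (0, -14243/1080)
  seg 7: right by d3 = 19/2 → (19/2, -14243/1080)
  seg 8: down by d9 = 1 → (19/2, -15323/1080)
  seg 9: right by d8 = 16/27 → (545/54, -15323/1080)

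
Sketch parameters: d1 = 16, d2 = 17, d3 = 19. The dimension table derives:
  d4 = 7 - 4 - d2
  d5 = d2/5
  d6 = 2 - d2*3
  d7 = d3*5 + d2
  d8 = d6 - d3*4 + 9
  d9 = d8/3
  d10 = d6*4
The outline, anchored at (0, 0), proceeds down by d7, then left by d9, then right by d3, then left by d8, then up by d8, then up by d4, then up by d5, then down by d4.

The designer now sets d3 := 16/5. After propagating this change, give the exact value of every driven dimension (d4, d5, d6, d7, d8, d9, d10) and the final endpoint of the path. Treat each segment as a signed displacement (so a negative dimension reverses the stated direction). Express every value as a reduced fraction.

Apply edit: d3 := 16/5
  d4 = 7 - 4 - d2 = -14
  d5 = d2/5 = 17/5
  d6 = 2 - d2*3 = -49
  d7 = d3*5 + d2 = 33
  d8 = d6 - d3*4 + 9 = -264/5
  d9 = d8/3 = -88/5
  d10 = d6*4 = -196
Walk from origin (0, 0):
  seg 1: down by d7 = 33 → (0, -33)
  seg 2: left by d9 = -88/5 → (88/5, -33)
  seg 3: right by d3 = 16/5 → (104/5, -33)
  seg 4: left by d8 = -264/5 → (368/5, -33)
  seg 5: up by d8 = -264/5 → (368/5, -429/5)
  seg 6: up by d4 = -14 → (368/5, -499/5)
  seg 7: up by d5 = 17/5 → (368/5, -482/5)
  seg 8: down by d4 = -14 → (368/5, -412/5)

d4 = -14
d5 = 17/5
d6 = -49
d7 = 33
d8 = -264/5
d9 = -88/5
d10 = -196
endpoint = (368/5, -412/5)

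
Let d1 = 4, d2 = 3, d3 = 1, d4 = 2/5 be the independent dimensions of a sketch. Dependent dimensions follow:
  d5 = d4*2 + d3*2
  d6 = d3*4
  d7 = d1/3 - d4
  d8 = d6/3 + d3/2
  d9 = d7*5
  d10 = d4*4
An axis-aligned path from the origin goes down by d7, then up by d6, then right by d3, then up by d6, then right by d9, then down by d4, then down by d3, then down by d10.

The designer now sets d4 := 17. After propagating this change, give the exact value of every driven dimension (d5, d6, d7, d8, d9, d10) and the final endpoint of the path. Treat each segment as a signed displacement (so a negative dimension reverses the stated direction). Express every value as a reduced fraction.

Apply edit: d4 := 17
  d5 = d4*2 + d3*2 = 36
  d6 = d3*4 = 4
  d7 = d1/3 - d4 = -47/3
  d8 = d6/3 + d3/2 = 11/6
  d9 = d7*5 = -235/3
  d10 = d4*4 = 68
Walk from origin (0, 0):
  seg 1: down by d7 = -47/3 → (0, 47/3)
  seg 2: up by d6 = 4 → (0, 59/3)
  seg 3: right by d3 = 1 → (1, 59/3)
  seg 4: up by d6 = 4 → (1, 71/3)
  seg 5: right by d9 = -235/3 → (-232/3, 71/3)
  seg 6: down by d4 = 17 → (-232/3, 20/3)
  seg 7: down by d3 = 1 → (-232/3, 17/3)
  seg 8: down by d10 = 68 → (-232/3, -187/3)

d5 = 36
d6 = 4
d7 = -47/3
d8 = 11/6
d9 = -235/3
d10 = 68
endpoint = (-232/3, -187/3)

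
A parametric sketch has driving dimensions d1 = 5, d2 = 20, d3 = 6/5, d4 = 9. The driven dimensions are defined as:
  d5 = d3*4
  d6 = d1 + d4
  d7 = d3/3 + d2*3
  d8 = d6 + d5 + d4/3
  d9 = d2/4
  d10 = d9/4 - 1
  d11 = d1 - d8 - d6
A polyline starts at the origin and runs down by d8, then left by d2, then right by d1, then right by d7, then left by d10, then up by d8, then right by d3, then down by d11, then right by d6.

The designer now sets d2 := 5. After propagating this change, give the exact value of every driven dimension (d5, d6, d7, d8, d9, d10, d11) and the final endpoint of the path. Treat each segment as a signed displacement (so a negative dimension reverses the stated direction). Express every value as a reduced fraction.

d5 = 24/5
d6 = 14
d7 = 77/5
d8 = 109/5
d9 = 5/4
d10 = -11/16
d11 = -154/5
endpoint = (2503/80, 154/5)

Apply edit: d2 := 5
  d5 = d3*4 = 24/5
  d6 = d1 + d4 = 14
  d7 = d3/3 + d2*3 = 77/5
  d8 = d6 + d5 + d4/3 = 109/5
  d9 = d2/4 = 5/4
  d10 = d9/4 - 1 = -11/16
  d11 = d1 - d8 - d6 = -154/5
Walk from origin (0, 0):
  seg 1: down by d8 = 109/5 → (0, -109/5)
  seg 2: left by d2 = 5 → (-5, -109/5)
  seg 3: right by d1 = 5 → (0, -109/5)
  seg 4: right by d7 = 77/5 → (77/5, -109/5)
  seg 5: left by d10 = -11/16 → (1287/80, -109/5)
  seg 6: up by d8 = 109/5 → (1287/80, 0)
  seg 7: right by d3 = 6/5 → (1383/80, 0)
  seg 8: down by d11 = -154/5 → (1383/80, 154/5)
  seg 9: right by d6 = 14 → (2503/80, 154/5)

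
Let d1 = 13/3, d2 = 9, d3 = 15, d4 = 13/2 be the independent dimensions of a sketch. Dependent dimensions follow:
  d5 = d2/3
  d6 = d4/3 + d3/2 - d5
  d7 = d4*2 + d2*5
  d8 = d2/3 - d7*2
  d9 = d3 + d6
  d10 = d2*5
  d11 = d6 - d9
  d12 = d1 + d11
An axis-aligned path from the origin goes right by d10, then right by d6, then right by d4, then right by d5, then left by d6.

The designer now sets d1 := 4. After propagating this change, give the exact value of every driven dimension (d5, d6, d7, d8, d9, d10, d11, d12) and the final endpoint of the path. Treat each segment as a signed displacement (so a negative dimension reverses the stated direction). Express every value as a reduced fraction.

Apply edit: d1 := 4
  d5 = d2/3 = 3
  d6 = d4/3 + d3/2 - d5 = 20/3
  d7 = d4*2 + d2*5 = 58
  d8 = d2/3 - d7*2 = -113
  d9 = d3 + d6 = 65/3
  d10 = d2*5 = 45
  d11 = d6 - d9 = -15
  d12 = d1 + d11 = -11
Walk from origin (0, 0):
  seg 1: right by d10 = 45 → (45, 0)
  seg 2: right by d6 = 20/3 → (155/3, 0)
  seg 3: right by d4 = 13/2 → (349/6, 0)
  seg 4: right by d5 = 3 → (367/6, 0)
  seg 5: left by d6 = 20/3 → (109/2, 0)

d5 = 3
d6 = 20/3
d7 = 58
d8 = -113
d9 = 65/3
d10 = 45
d11 = -15
d12 = -11
endpoint = (109/2, 0)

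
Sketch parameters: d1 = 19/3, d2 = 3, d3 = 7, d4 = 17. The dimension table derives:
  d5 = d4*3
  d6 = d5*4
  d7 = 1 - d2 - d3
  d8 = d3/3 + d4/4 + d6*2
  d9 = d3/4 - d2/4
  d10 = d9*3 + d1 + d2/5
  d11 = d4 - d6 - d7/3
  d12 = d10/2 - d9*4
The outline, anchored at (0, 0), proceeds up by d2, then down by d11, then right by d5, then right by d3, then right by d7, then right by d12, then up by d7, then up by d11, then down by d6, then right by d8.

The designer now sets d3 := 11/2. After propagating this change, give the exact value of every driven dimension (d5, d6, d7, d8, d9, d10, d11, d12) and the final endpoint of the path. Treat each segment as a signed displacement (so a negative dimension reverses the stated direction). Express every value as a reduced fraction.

d5 = 51
d6 = 204
d7 = -15/2
d8 = 4969/12
d9 = 5/8
d10 = 1057/120
d11 = -369/2
d12 = 457/240
endpoint = (37199/80, -417/2)

Apply edit: d3 := 11/2
  d5 = d4*3 = 51
  d6 = d5*4 = 204
  d7 = 1 - d2 - d3 = -15/2
  d8 = d3/3 + d4/4 + d6*2 = 4969/12
  d9 = d3/4 - d2/4 = 5/8
  d10 = d9*3 + d1 + d2/5 = 1057/120
  d11 = d4 - d6 - d7/3 = -369/2
  d12 = d10/2 - d9*4 = 457/240
Walk from origin (0, 0):
  seg 1: up by d2 = 3 → (0, 3)
  seg 2: down by d11 = -369/2 → (0, 375/2)
  seg 3: right by d5 = 51 → (51, 375/2)
  seg 4: right by d3 = 11/2 → (113/2, 375/2)
  seg 5: right by d7 = -15/2 → (49, 375/2)
  seg 6: right by d12 = 457/240 → (12217/240, 375/2)
  seg 7: up by d7 = -15/2 → (12217/240, 180)
  seg 8: up by d11 = -369/2 → (12217/240, -9/2)
  seg 9: down by d6 = 204 → (12217/240, -417/2)
  seg 10: right by d8 = 4969/12 → (37199/80, -417/2)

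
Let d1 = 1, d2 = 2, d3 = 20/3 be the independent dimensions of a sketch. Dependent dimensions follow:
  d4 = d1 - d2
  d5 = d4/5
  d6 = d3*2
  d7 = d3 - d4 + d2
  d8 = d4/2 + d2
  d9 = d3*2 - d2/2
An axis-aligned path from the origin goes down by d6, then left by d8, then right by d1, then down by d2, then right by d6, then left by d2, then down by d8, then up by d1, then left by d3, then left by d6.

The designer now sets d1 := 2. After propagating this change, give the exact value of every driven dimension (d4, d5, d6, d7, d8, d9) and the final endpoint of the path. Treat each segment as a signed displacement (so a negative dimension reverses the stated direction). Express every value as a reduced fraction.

d4 = 0
d5 = 0
d6 = 40/3
d7 = 26/3
d8 = 2
d9 = 37/3
endpoint = (-26/3, -46/3)

Apply edit: d1 := 2
  d4 = d1 - d2 = 0
  d5 = d4/5 = 0
  d6 = d3*2 = 40/3
  d7 = d3 - d4 + d2 = 26/3
  d8 = d4/2 + d2 = 2
  d9 = d3*2 - d2/2 = 37/3
Walk from origin (0, 0):
  seg 1: down by d6 = 40/3 → (0, -40/3)
  seg 2: left by d8 = 2 → (-2, -40/3)
  seg 3: right by d1 = 2 → (0, -40/3)
  seg 4: down by d2 = 2 → (0, -46/3)
  seg 5: right by d6 = 40/3 → (40/3, -46/3)
  seg 6: left by d2 = 2 → (34/3, -46/3)
  seg 7: down by d8 = 2 → (34/3, -52/3)
  seg 8: up by d1 = 2 → (34/3, -46/3)
  seg 9: left by d3 = 20/3 → (14/3, -46/3)
  seg 10: left by d6 = 40/3 → (-26/3, -46/3)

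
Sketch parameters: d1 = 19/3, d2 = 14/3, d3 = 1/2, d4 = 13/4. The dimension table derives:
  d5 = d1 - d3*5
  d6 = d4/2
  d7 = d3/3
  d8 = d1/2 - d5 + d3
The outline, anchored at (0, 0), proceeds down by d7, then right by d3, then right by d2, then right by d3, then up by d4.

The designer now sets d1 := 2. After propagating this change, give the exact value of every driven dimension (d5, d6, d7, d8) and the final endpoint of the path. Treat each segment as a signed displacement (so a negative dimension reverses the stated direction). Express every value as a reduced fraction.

d5 = -1/2
d6 = 13/8
d7 = 1/6
d8 = 2
endpoint = (17/3, 37/12)

Apply edit: d1 := 2
  d5 = d1 - d3*5 = -1/2
  d6 = d4/2 = 13/8
  d7 = d3/3 = 1/6
  d8 = d1/2 - d5 + d3 = 2
Walk from origin (0, 0):
  seg 1: down by d7 = 1/6 → (0, -1/6)
  seg 2: right by d3 = 1/2 → (1/2, -1/6)
  seg 3: right by d2 = 14/3 → (31/6, -1/6)
  seg 4: right by d3 = 1/2 → (17/3, -1/6)
  seg 5: up by d4 = 13/4 → (17/3, 37/12)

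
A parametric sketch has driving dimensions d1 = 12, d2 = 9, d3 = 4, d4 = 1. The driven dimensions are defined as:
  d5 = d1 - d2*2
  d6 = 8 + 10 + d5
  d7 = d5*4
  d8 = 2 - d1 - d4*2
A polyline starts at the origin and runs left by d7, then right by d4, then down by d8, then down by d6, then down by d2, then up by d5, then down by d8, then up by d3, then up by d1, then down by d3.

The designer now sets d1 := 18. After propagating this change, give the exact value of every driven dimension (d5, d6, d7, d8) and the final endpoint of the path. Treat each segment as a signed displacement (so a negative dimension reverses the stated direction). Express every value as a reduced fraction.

Apply edit: d1 := 18
  d5 = d1 - d2*2 = 0
  d6 = 8 + 10 + d5 = 18
  d7 = d5*4 = 0
  d8 = 2 - d1 - d4*2 = -18
Walk from origin (0, 0):
  seg 1: left by d7 = 0 → (0, 0)
  seg 2: right by d4 = 1 → (1, 0)
  seg 3: down by d8 = -18 → (1, 18)
  seg 4: down by d6 = 18 → (1, 0)
  seg 5: down by d2 = 9 → (1, -9)
  seg 6: up by d5 = 0 → (1, -9)
  seg 7: down by d8 = -18 → (1, 9)
  seg 8: up by d3 = 4 → (1, 13)
  seg 9: up by d1 = 18 → (1, 31)
  seg 10: down by d3 = 4 → (1, 27)

d5 = 0
d6 = 18
d7 = 0
d8 = -18
endpoint = (1, 27)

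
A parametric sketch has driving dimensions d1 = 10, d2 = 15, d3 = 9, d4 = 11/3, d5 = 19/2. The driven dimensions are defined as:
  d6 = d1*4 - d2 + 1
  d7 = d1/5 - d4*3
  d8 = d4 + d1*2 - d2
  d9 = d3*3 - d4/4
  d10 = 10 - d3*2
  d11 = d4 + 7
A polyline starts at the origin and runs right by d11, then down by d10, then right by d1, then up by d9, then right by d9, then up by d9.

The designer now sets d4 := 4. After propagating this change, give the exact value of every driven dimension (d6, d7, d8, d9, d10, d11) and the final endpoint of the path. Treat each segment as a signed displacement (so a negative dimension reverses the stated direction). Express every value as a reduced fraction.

d6 = 26
d7 = -10
d8 = 9
d9 = 26
d10 = -8
d11 = 11
endpoint = (47, 60)

Apply edit: d4 := 4
  d6 = d1*4 - d2 + 1 = 26
  d7 = d1/5 - d4*3 = -10
  d8 = d4 + d1*2 - d2 = 9
  d9 = d3*3 - d4/4 = 26
  d10 = 10 - d3*2 = -8
  d11 = d4 + 7 = 11
Walk from origin (0, 0):
  seg 1: right by d11 = 11 → (11, 0)
  seg 2: down by d10 = -8 → (11, 8)
  seg 3: right by d1 = 10 → (21, 8)
  seg 4: up by d9 = 26 → (21, 34)
  seg 5: right by d9 = 26 → (47, 34)
  seg 6: up by d9 = 26 → (47, 60)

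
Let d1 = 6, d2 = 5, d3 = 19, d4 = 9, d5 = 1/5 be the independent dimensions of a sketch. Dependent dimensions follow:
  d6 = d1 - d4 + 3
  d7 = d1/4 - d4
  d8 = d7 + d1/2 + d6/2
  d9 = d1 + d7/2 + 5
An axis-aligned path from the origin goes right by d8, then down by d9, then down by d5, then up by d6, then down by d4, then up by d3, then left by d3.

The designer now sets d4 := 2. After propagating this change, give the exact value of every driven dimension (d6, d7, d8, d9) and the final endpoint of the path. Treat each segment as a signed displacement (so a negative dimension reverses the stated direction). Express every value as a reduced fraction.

Apply edit: d4 := 2
  d6 = d1 - d4 + 3 = 7
  d7 = d1/4 - d4 = -1/2
  d8 = d7 + d1/2 + d6/2 = 6
  d9 = d1 + d7/2 + 5 = 43/4
Walk from origin (0, 0):
  seg 1: right by d8 = 6 → (6, 0)
  seg 2: down by d9 = 43/4 → (6, -43/4)
  seg 3: down by d5 = 1/5 → (6, -219/20)
  seg 4: up by d6 = 7 → (6, -79/20)
  seg 5: down by d4 = 2 → (6, -119/20)
  seg 6: up by d3 = 19 → (6, 261/20)
  seg 7: left by d3 = 19 → (-13, 261/20)

d6 = 7
d7 = -1/2
d8 = 6
d9 = 43/4
endpoint = (-13, 261/20)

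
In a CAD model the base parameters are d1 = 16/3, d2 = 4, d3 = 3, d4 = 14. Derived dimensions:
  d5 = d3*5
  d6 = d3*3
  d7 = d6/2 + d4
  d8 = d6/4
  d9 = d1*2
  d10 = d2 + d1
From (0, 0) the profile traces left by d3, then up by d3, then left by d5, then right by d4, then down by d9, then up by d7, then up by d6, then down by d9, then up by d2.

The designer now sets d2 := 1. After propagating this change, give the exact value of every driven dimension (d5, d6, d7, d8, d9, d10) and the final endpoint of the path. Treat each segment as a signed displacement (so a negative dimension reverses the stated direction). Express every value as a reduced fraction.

d5 = 15
d6 = 9
d7 = 37/2
d8 = 9/4
d9 = 32/3
d10 = 19/3
endpoint = (-4, 61/6)

Apply edit: d2 := 1
  d5 = d3*5 = 15
  d6 = d3*3 = 9
  d7 = d6/2 + d4 = 37/2
  d8 = d6/4 = 9/4
  d9 = d1*2 = 32/3
  d10 = d2 + d1 = 19/3
Walk from origin (0, 0):
  seg 1: left by d3 = 3 → (-3, 0)
  seg 2: up by d3 = 3 → (-3, 3)
  seg 3: left by d5 = 15 → (-18, 3)
  seg 4: right by d4 = 14 → (-4, 3)
  seg 5: down by d9 = 32/3 → (-4, -23/3)
  seg 6: up by d7 = 37/2 → (-4, 65/6)
  seg 7: up by d6 = 9 → (-4, 119/6)
  seg 8: down by d9 = 32/3 → (-4, 55/6)
  seg 9: up by d2 = 1 → (-4, 61/6)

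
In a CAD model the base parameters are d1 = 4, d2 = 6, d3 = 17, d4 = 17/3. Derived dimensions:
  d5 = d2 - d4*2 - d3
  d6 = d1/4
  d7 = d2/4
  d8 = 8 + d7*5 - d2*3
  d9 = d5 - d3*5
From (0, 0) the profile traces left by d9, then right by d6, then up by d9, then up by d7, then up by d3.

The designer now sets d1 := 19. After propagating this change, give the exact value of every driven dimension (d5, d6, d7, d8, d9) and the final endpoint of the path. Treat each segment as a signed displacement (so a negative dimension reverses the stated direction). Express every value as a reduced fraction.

d5 = -67/3
d6 = 19/4
d7 = 3/2
d8 = -5/2
d9 = -322/3
endpoint = (1345/12, -533/6)

Apply edit: d1 := 19
  d5 = d2 - d4*2 - d3 = -67/3
  d6 = d1/4 = 19/4
  d7 = d2/4 = 3/2
  d8 = 8 + d7*5 - d2*3 = -5/2
  d9 = d5 - d3*5 = -322/3
Walk from origin (0, 0):
  seg 1: left by d9 = -322/3 → (322/3, 0)
  seg 2: right by d6 = 19/4 → (1345/12, 0)
  seg 3: up by d9 = -322/3 → (1345/12, -322/3)
  seg 4: up by d7 = 3/2 → (1345/12, -635/6)
  seg 5: up by d3 = 17 → (1345/12, -533/6)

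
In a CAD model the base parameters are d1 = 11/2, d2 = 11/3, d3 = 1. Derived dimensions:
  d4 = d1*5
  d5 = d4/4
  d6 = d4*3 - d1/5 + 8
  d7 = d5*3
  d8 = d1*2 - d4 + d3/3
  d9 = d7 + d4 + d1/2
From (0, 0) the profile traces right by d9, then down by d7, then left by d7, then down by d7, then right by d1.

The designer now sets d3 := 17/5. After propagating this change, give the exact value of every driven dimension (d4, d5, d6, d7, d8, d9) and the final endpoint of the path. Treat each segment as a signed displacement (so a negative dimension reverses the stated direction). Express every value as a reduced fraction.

d4 = 55/2
d5 = 55/8
d6 = 447/5
d7 = 165/8
d8 = -461/30
d9 = 407/8
endpoint = (143/4, -165/4)

Apply edit: d3 := 17/5
  d4 = d1*5 = 55/2
  d5 = d4/4 = 55/8
  d6 = d4*3 - d1/5 + 8 = 447/5
  d7 = d5*3 = 165/8
  d8 = d1*2 - d4 + d3/3 = -461/30
  d9 = d7 + d4 + d1/2 = 407/8
Walk from origin (0, 0):
  seg 1: right by d9 = 407/8 → (407/8, 0)
  seg 2: down by d7 = 165/8 → (407/8, -165/8)
  seg 3: left by d7 = 165/8 → (121/4, -165/8)
  seg 4: down by d7 = 165/8 → (121/4, -165/4)
  seg 5: right by d1 = 11/2 → (143/4, -165/4)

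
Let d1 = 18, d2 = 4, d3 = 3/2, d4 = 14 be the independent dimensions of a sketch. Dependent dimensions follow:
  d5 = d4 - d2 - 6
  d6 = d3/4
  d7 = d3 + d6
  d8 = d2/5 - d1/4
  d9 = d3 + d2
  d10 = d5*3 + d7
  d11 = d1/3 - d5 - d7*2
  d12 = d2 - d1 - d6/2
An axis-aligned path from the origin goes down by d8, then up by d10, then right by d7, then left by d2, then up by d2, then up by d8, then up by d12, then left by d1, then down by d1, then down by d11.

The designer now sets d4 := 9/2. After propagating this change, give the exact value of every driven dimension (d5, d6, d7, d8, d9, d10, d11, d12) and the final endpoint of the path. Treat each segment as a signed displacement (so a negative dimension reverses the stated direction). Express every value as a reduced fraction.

d5 = -11/2
d6 = 3/8
d7 = 15/8
d8 = -37/10
d9 = 11/2
d10 = -117/8
d11 = 31/4
d12 = -227/16
endpoint = (-161/8, -809/16)

Apply edit: d4 := 9/2
  d5 = d4 - d2 - 6 = -11/2
  d6 = d3/4 = 3/8
  d7 = d3 + d6 = 15/8
  d8 = d2/5 - d1/4 = -37/10
  d9 = d3 + d2 = 11/2
  d10 = d5*3 + d7 = -117/8
  d11 = d1/3 - d5 - d7*2 = 31/4
  d12 = d2 - d1 - d6/2 = -227/16
Walk from origin (0, 0):
  seg 1: down by d8 = -37/10 → (0, 37/10)
  seg 2: up by d10 = -117/8 → (0, -437/40)
  seg 3: right by d7 = 15/8 → (15/8, -437/40)
  seg 4: left by d2 = 4 → (-17/8, -437/40)
  seg 5: up by d2 = 4 → (-17/8, -277/40)
  seg 6: up by d8 = -37/10 → (-17/8, -85/8)
  seg 7: up by d12 = -227/16 → (-17/8, -397/16)
  seg 8: left by d1 = 18 → (-161/8, -397/16)
  seg 9: down by d1 = 18 → (-161/8, -685/16)
  seg 10: down by d11 = 31/4 → (-161/8, -809/16)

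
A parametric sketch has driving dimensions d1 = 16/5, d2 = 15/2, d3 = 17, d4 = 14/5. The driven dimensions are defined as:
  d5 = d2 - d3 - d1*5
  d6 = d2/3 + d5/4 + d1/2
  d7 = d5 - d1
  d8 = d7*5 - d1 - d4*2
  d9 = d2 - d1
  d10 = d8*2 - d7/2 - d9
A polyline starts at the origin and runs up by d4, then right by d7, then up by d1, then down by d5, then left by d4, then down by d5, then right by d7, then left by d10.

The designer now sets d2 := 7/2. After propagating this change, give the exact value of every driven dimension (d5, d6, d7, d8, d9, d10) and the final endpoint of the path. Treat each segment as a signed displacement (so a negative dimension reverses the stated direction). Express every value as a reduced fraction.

Apply edit: d2 := 7/2
  d5 = d2 - d3 - d1*5 = -59/2
  d6 = d2/3 + d5/4 + d1/2 = -553/120
  d7 = d5 - d1 = -327/10
  d8 = d7*5 - d1 - d4*2 = -1723/10
  d9 = d2 - d1 = 3/10
  d10 = d8*2 - d7/2 - d9 = -6571/20
Walk from origin (0, 0):
  seg 1: up by d4 = 14/5 → (0, 14/5)
  seg 2: right by d7 = -327/10 → (-327/10, 14/5)
  seg 3: up by d1 = 16/5 → (-327/10, 6)
  seg 4: down by d5 = -59/2 → (-327/10, 71/2)
  seg 5: left by d4 = 14/5 → (-71/2, 71/2)
  seg 6: down by d5 = -59/2 → (-71/2, 65)
  seg 7: right by d7 = -327/10 → (-341/5, 65)
  seg 8: left by d10 = -6571/20 → (5207/20, 65)

d5 = -59/2
d6 = -553/120
d7 = -327/10
d8 = -1723/10
d9 = 3/10
d10 = -6571/20
endpoint = (5207/20, 65)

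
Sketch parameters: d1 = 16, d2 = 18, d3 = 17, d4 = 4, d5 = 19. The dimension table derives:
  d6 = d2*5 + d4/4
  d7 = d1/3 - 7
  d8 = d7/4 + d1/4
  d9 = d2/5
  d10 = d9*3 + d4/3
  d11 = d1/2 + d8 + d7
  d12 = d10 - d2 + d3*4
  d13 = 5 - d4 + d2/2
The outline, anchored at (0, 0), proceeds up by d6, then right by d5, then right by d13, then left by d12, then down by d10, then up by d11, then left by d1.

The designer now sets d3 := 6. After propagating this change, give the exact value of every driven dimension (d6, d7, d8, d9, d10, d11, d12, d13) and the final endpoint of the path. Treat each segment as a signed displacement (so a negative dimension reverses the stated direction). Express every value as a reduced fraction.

Apply edit: d3 := 6
  d6 = d2*5 + d4/4 = 91
  d7 = d1/3 - 7 = -5/3
  d8 = d7/4 + d1/4 = 43/12
  d9 = d2/5 = 18/5
  d10 = d9*3 + d4/3 = 182/15
  d11 = d1/2 + d8 + d7 = 119/12
  d12 = d10 - d2 + d3*4 = 272/15
  d13 = 5 - d4 + d2/2 = 10
Walk from origin (0, 0):
  seg 1: up by d6 = 91 → (0, 91)
  seg 2: right by d5 = 19 → (19, 91)
  seg 3: right by d13 = 10 → (29, 91)
  seg 4: left by d12 = 272/15 → (163/15, 91)
  seg 5: down by d10 = 182/15 → (163/15, 1183/15)
  seg 6: up by d11 = 119/12 → (163/15, 5327/60)
  seg 7: left by d1 = 16 → (-77/15, 5327/60)

d6 = 91
d7 = -5/3
d8 = 43/12
d9 = 18/5
d10 = 182/15
d11 = 119/12
d12 = 272/15
d13 = 10
endpoint = (-77/15, 5327/60)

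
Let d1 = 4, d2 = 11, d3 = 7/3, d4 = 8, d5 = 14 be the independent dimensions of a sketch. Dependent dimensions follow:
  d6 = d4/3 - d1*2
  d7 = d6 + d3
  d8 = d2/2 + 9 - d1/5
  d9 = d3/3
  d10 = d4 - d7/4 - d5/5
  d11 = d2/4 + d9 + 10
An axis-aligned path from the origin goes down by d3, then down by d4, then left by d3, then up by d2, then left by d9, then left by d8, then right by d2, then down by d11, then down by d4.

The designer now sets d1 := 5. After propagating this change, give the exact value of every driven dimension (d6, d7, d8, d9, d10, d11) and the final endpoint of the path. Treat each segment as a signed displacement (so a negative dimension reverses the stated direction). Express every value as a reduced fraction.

Apply edit: d1 := 5
  d6 = d4/3 - d1*2 = -22/3
  d7 = d6 + d3 = -5
  d8 = d2/2 + 9 - d1/5 = 27/2
  d9 = d3/3 = 7/9
  d10 = d4 - d7/4 - d5/5 = 129/20
  d11 = d2/4 + d9 + 10 = 487/36
Walk from origin (0, 0):
  seg 1: down by d3 = 7/3 → (0, -7/3)
  seg 2: down by d4 = 8 → (0, -31/3)
  seg 3: left by d3 = 7/3 → (-7/3, -31/3)
  seg 4: up by d2 = 11 → (-7/3, 2/3)
  seg 5: left by d9 = 7/9 → (-28/9, 2/3)
  seg 6: left by d8 = 27/2 → (-299/18, 2/3)
  seg 7: right by d2 = 11 → (-101/18, 2/3)
  seg 8: down by d11 = 487/36 → (-101/18, -463/36)
  seg 9: down by d4 = 8 → (-101/18, -751/36)

d6 = -22/3
d7 = -5
d8 = 27/2
d9 = 7/9
d10 = 129/20
d11 = 487/36
endpoint = (-101/18, -751/36)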